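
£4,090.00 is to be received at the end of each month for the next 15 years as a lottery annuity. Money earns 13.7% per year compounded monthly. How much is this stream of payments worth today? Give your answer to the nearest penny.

£311,821.78

This is an ordinary annuity: 180 payments of £4,090.00 at the end of each month.
Periodic rate r = 0.137/12 per month; n is counted in months.
PV = PMT × [(1 − (1+r)^−n)/r] = 4,090 × [1 − (1+r)^−180] / r = £311,821.78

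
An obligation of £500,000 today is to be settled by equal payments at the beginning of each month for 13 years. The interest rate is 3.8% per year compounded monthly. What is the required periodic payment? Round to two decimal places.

Level annuity due; solve PV = PMT × [(1 − (1+r)^−n)/r] × (1+r) for PMT.
Periodic rate r = 0.038/12 per month; n is counted in months.
With n = 156: PMT = 500,000 / ([(1 − (1+r)^−n)/r] × (1+r)) = £4,053.85

£4,053.85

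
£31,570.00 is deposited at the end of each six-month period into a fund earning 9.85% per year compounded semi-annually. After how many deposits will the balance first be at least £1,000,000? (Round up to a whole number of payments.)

Periodic rate r = 0.0985/2 per half-year; n is counted in half-years.
Ordinary annuity FV: 1,000,000 = 31,570 × [((1+r)^n − 1)/r].
(1+r)^n = 1 + 1,000,000 × r / 31,570, so n = ln(1 + 1,000,000·r/31,570) / ln(1+r) = 19.55.
Round up to a whole number of payments: n = 20.

20 payments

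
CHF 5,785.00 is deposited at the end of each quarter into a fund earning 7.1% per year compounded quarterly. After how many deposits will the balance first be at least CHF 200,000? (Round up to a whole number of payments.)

Periodic rate r = 0.071/4 per quarter; n is counted in quarters.
Ordinary annuity FV: 200,000 = 5,785 × [((1+r)^n − 1)/r].
(1+r)^n = 1 + 200,000 × r / 5,785, so n = ln(1 + 200,000·r/5,785) / ln(1+r) = 27.20.
Round up to a whole number of payments: n = 28.

28 payments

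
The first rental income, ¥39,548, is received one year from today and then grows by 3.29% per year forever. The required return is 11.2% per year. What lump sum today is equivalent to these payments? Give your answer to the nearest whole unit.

¥499,975

Periodic rate r = 0.112 per year.
Growing perpetuity (Gordon): PV = PMT₁ / (r − g) = 39,548 / (r − 0.0329) = ¥499,975.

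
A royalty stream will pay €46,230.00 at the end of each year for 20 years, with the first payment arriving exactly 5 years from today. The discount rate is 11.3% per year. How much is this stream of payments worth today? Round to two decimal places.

Ordinary annuity of 20 payments, first payment at period 5.
Periodic rate r = 0.113 per year.
The ordinary-annuity PV formula values the stream one period before the first payment (period 4); discount that back 4 periods:
PV₀ = 46,230 × [1 − (1+r)^−20] / r × (1+r)^−4 = €235,272.77

€235,272.77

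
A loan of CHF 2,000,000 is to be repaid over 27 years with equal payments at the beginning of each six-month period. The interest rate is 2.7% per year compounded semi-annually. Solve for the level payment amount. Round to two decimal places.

Level annuity due; solve PV = PMT × [(1 − (1+r)^−n)/r] × (1+r) for PMT.
Periodic rate r = 0.027/2 per half-year; n is counted in half-years.
With n = 54: PMT = 2,000,000 / ([(1 − (1+r)^−n)/r] × (1+r)) = CHF 51,703.69

CHF 51,703.69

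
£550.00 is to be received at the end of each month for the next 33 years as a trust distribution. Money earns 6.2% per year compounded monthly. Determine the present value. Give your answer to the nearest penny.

£92,619.98

This is an ordinary annuity: 396 payments of £550.00 at the end of each month.
Periodic rate r = 0.062/12 per month; n is counted in months.
PV = PMT × [(1 − (1+r)^−n)/r] = 550 × [1 − (1+r)^−396] / r = £92,619.98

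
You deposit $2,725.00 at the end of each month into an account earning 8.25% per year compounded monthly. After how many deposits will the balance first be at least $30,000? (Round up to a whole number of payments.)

Periodic rate r = 0.0825/12 per month; n is counted in months.
Ordinary annuity FV: 30,000 = 2,725 × [((1+r)^n − 1)/r].
(1+r)^n = 1 + 30,000 × r / 2,725, so n = ln(1 + 30,000·r/2,725) / ln(1+r) = 10.65.
Round up to a whole number of payments: n = 11.

11 payments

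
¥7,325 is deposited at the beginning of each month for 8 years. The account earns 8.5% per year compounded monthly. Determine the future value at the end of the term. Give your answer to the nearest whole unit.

This is an annuity due: 96 deposits of ¥7,325 at the beginning of each month.
Periodic rate r = 0.085/12 per month; n is counted in months.
FV = PMT × [((1+r)^n − 1)/r] × (1+r) = 7,325 × [(1+r)^96 − 1] / r × (1+r) = ¥1,009,316

¥1,009,316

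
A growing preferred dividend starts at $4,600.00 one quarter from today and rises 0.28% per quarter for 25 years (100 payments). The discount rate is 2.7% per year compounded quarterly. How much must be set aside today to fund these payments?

$378,544.49

Periodic rate r = 0.027/4 per quarter; n is counted in quarters.
Growing ordinary annuity: PV = PMT₁ × [1 − ((1+g)/(1+r))^n] / (r − g) = 4,600 × [1 − ((1+0.0028)/(1+r))^100] / (r − 0.0028) = $378,544.49.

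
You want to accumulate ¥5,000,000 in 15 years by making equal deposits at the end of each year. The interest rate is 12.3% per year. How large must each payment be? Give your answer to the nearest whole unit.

Level ordinary annuity; solve FV = PMT × [((1+r)^n − 1)/r] for PMT.
Periodic rate r = 0.123 per year.
With n = 15: PMT = 5,000,000 / ([((1+r)^n − 1)/r]) = ¥130,916

¥130,916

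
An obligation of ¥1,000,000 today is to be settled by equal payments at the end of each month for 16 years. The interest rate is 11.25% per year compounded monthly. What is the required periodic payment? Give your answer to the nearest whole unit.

Level ordinary annuity; solve PV = PMT × [(1 − (1+r)^−n)/r] for PMT.
Periodic rate r = 0.1125/12 per month; n is counted in months.
With n = 192: PMT = 1,000,000 / ([(1 − (1+r)^−n)/r]) = ¥11,250

¥11,250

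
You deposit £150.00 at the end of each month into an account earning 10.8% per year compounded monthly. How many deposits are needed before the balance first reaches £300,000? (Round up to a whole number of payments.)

329 payments

Periodic rate r = 0.108/12 per month; n is counted in months.
Ordinary annuity FV: 300,000 = 150 × [((1+r)^n − 1)/r].
(1+r)^n = 1 + 300,000 × r / 150, so n = ln(1 + 300,000·r/150) / ln(1+r) = 328.63.
Round up to a whole number of payments: n = 329.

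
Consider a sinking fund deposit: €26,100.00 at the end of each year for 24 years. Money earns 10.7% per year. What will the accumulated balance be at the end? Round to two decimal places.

€2,553,765.03

This is an ordinary annuity: 24 deposits of €26,100.00 at the end of each year.
Periodic rate r = 0.107 per year.
FV = PMT × [((1+r)^n − 1)/r] = 26,100 × [(1+r)^24 − 1] / r = €2,553,765.03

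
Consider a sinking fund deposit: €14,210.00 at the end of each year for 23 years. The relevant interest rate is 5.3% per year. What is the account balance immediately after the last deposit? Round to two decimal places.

€611,254.97

This is an ordinary annuity: 23 deposits of €14,210.00 at the end of each year.
Periodic rate r = 0.053 per year.
FV = PMT × [((1+r)^n − 1)/r] = 14,210 × [(1+r)^23 − 1] / r = €611,254.97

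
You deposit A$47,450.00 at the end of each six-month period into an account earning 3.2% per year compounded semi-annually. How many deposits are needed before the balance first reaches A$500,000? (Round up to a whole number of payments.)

Periodic rate r = 0.032/2 per half-year; n is counted in half-years.
Ordinary annuity FV: 500,000 = 47,450 × [((1+r)^n − 1)/r].
(1+r)^n = 1 + 500,000 × r / 47,450, so n = ln(1 + 500,000·r/47,450) / ln(1+r) = 9.82.
Round up to a whole number of payments: n = 10.

10 payments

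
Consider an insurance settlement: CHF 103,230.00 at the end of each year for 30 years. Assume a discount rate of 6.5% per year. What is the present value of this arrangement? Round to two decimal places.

This is an ordinary annuity: 30 payments of CHF 103,230.00 at the end of each year.
Periodic rate r = 0.065 per year.
PV = PMT × [(1 − (1+r)^−n)/r] = 103,230 × [1 − (1+r)^−30] / r = CHF 1,348,047.11

CHF 1,348,047.11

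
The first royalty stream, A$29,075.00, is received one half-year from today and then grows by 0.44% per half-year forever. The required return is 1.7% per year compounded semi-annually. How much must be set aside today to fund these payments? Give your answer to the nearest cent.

Periodic rate r = 0.017/2 per half-year.
Growing perpetuity (Gordon): PV = PMT₁ / (r − g) = 29,075 / (r − 0.0044) = A$7,091,463.41.

A$7,091,463.41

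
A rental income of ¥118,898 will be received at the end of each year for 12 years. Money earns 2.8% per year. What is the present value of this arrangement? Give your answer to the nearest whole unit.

¥1,197,766

This is an ordinary annuity: 12 payments of ¥118,898 at the end of each year.
Periodic rate r = 0.028 per year.
PV = PMT × [(1 − (1+r)^−n)/r] = 118,898 × [1 − (1+r)^−12] / r = ¥1,197,766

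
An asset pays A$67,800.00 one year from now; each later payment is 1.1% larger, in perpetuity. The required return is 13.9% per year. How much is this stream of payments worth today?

A$529,687.50

Periodic rate r = 0.139 per year.
Growing perpetuity (Gordon): PV = PMT₁ / (r − g) = 67,800 / (r − 0.011) = A$529,687.50.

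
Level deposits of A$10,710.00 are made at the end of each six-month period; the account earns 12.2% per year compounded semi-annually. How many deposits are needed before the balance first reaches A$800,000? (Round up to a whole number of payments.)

Periodic rate r = 0.122/2 per half-year; n is counted in half-years.
Ordinary annuity FV: 800,000 = 10,710 × [((1+r)^n − 1)/r].
(1+r)^n = 1 + 800,000 × r / 10,710, so n = ln(1 + 800,000·r/10,710) / ln(1+r) = 28.96.
Round up to a whole number of payments: n = 29.

29 payments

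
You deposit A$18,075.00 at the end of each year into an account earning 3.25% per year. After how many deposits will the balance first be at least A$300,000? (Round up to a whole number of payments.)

14 payments

Periodic rate r = 0.0325 per year.
Ordinary annuity FV: 300,000 = 18,075 × [((1+r)^n − 1)/r].
(1+r)^n = 1 + 300,000 × r / 18,075, so n = ln(1 + 300,000·r/18,075) / ln(1+r) = 13.49.
Round up to a whole number of payments: n = 14.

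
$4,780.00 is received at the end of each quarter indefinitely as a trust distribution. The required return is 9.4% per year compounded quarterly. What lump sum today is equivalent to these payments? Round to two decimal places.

Periodic rate r = 0.094/4 per quarter.
Level perpetuity: PV = PMT / r = 4,780 / (0.094/4) = $203,404.26.

$203,404.26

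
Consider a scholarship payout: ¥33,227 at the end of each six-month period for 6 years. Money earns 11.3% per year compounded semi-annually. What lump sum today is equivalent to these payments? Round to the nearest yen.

This is an ordinary annuity: 12 payments of ¥33,227 at the end of each six-month period.
Periodic rate r = 0.113/2 per half-year; n is counted in half-years.
PV = PMT × [(1 − (1+r)^−n)/r] = 33,227 × [1 − (1+r)^−12] / r = ¥283,994

¥283,994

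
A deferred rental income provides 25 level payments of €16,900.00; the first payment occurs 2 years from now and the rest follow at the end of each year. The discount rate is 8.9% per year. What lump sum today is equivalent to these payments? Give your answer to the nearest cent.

Ordinary annuity of 25 payments, first payment at period 2.
Periodic rate r = 0.089 per year.
The ordinary-annuity PV formula values the stream one period before the first payment (period 1); discount that back 1 periods:
PV₀ = 16,900 × [1 − (1+r)^−25] / r × (1+r)^−1 = €153,678.28

€153,678.28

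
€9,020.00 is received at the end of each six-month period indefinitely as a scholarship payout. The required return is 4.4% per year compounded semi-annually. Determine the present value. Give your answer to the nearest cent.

€410,000.00

Periodic rate r = 0.044/2 per half-year.
Level perpetuity: PV = PMT / r = 9,020 / (0.044/2) = €410,000.00.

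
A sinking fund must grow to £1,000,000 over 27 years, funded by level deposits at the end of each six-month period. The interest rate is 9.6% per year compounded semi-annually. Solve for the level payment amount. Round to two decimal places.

£4,146.86

Level ordinary annuity; solve FV = PMT × [((1+r)^n − 1)/r] for PMT.
Periodic rate r = 0.096/2 per half-year; n is counted in half-years.
With n = 54: PMT = 1,000,000 / ([((1+r)^n − 1)/r]) = £4,146.86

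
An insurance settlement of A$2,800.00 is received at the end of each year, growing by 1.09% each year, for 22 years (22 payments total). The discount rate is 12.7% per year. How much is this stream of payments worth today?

A$21,911.27

Periodic rate r = 0.127 per year.
Growing ordinary annuity: PV = PMT₁ × [1 − ((1+g)/(1+r))^n] / (r − g) = 2,800 × [1 − ((1+0.0109)/(1+r))^22] / (r − 0.0109) = A$21,911.27.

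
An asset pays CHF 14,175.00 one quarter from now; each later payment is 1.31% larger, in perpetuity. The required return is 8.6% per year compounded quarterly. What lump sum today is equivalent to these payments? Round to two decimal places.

CHF 1,687,500.00

Periodic rate r = 0.086/4 per quarter.
Growing perpetuity (Gordon): PV = PMT₁ / (r − g) = 14,175 / (r − 0.0131) = CHF 1,687,500.00.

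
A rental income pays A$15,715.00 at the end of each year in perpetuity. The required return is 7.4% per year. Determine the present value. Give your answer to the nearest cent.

Periodic rate r = 0.074 per year.
Level perpetuity: PV = PMT / r = 15,715 / (0.074) = A$212,364.86.

A$212,364.86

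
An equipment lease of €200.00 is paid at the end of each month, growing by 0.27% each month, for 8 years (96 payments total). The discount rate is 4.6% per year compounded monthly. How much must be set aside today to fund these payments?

€18,136.31

Periodic rate r = 0.046/12 per month; n is counted in months.
Growing ordinary annuity: PV = PMT₁ × [1 − ((1+g)/(1+r))^n] / (r − g) = 200 × [1 − ((1+0.0027)/(1+r))^96] / (r − 0.0027) = €18,136.31.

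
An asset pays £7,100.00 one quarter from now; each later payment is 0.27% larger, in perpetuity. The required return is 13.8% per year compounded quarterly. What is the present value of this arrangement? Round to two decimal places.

£223,270.44

Periodic rate r = 0.138/4 per quarter.
Growing perpetuity (Gordon): PV = PMT₁ / (r − g) = 7,100 / (r − 0.0027) = £223,270.44.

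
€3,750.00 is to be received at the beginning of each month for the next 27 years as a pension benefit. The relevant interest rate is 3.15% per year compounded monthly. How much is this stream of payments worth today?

This is an annuity due: 324 payments of €3,750.00 at the beginning of each month.
Periodic rate r = 0.0315/12 per month; n is counted in months.
PV = PMT × [(1 − (1+r)^−n)/r] × (1+r) = 3,750 × [1 − (1+r)^−324] / r × (1+r) = €819,749.66

€819,749.66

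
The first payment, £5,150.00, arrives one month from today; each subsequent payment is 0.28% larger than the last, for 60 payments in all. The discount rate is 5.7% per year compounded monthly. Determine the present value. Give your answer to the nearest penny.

Periodic rate r = 0.057/12 per month; n is counted in months.
Growing ordinary annuity: PV = PMT₁ × [1 − ((1+g)/(1+r))^n] / (r − g) = 5,150 × [1 − ((1+0.0028)/(1+r))^60] / (r − 0.0028) = £290,574.42.

£290,574.42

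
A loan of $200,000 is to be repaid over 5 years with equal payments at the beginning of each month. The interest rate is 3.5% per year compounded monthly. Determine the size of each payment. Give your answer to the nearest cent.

$3,627.77

Level annuity due; solve PV = PMT × [(1 − (1+r)^−n)/r] × (1+r) for PMT.
Periodic rate r = 0.035/12 per month; n is counted in months.
With n = 60: PMT = 200,000 / ([(1 − (1+r)^−n)/r] × (1+r)) = $3,627.77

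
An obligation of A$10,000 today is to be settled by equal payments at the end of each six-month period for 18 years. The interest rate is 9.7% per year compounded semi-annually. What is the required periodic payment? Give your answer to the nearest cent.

A$592.75

Level ordinary annuity; solve PV = PMT × [(1 − (1+r)^−n)/r] for PMT.
Periodic rate r = 0.097/2 per half-year; n is counted in half-years.
With n = 36: PMT = 10,000 / ([(1 − (1+r)^−n)/r]) = A$592.75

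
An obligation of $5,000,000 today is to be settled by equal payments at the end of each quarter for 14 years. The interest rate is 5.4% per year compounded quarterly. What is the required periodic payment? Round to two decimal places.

Level ordinary annuity; solve PV = PMT × [(1 − (1+r)^−n)/r] for PMT.
Periodic rate r = 0.054/4 per quarter; n is counted in quarters.
With n = 56: PMT = 5,000,000 / ([(1 − (1+r)^−n)/r]) = $127,821.92

$127,821.92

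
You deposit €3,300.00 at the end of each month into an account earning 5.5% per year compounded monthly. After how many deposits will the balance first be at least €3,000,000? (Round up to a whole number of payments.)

Periodic rate r = 0.055/12 per month; n is counted in months.
Ordinary annuity FV: 3,000,000 = 3,300 × [((1+r)^n − 1)/r].
(1+r)^n = 1 + 3,000,000 × r / 3,300, so n = ln(1 + 3,000,000·r/3,300) / ln(1+r) = 359.12.
Round up to a whole number of payments: n = 360.

360 payments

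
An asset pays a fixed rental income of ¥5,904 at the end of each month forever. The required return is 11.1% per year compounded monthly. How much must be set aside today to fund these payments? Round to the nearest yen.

¥638,270

Periodic rate r = 0.111/12 per month.
Level perpetuity: PV = PMT / r = 5,904 / (0.111/12) = ¥638,270.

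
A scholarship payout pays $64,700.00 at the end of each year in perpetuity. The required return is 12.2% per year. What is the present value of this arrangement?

Periodic rate r = 0.122 per year.
Level perpetuity: PV = PMT / r = 64,700 / (0.122) = $530,327.87.

$530,327.87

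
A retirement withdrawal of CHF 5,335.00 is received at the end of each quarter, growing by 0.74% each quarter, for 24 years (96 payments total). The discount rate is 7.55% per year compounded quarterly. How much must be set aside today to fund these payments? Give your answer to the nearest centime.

Periodic rate r = 0.0755/4 per quarter; n is counted in quarters.
Growing ordinary annuity: PV = PMT₁ × [1 − ((1+g)/(1+r))^n] / (r − g) = 5,335 × [1 − ((1+0.0074)/(1+r))^96] / (r − 0.0074) = CHF 308,190.33.

CHF 308,190.33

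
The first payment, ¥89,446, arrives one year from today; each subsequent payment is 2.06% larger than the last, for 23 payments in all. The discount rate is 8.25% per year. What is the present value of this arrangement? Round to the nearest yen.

¥1,072,010

Periodic rate r = 0.0825 per year.
Growing ordinary annuity: PV = PMT₁ × [1 − ((1+g)/(1+r))^n] / (r − g) = 89,446 × [1 − ((1+0.0206)/(1+r))^23] / (r − 0.0206) = ¥1,072,010.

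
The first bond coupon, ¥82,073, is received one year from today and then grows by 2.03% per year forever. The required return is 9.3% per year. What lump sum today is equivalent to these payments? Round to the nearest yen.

¥1,128,927

Periodic rate r = 0.093 per year.
Growing perpetuity (Gordon): PV = PMT₁ / (r − g) = 82,073 / (r − 0.0203) = ¥1,128,927.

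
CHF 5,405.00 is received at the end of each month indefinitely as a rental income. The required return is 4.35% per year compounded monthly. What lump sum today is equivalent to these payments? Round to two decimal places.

CHF 1,491,034.48

Periodic rate r = 0.0435/12 per month.
Level perpetuity: PV = PMT / r = 5,405 / (0.0435/12) = CHF 1,491,034.48.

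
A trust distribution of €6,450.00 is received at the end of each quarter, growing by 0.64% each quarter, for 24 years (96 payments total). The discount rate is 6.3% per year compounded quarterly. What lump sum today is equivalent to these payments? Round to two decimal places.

€405,921.77

Periodic rate r = 0.063/4 per quarter; n is counted in quarters.
Growing ordinary annuity: PV = PMT₁ × [1 − ((1+g)/(1+r))^n] / (r − g) = 6,450 × [1 − ((1+0.0064)/(1+r))^96] / (r − 0.0064) = €405,921.77.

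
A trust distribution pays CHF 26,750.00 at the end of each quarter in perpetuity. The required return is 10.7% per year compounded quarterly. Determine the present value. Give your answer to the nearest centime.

Periodic rate r = 0.107/4 per quarter.
Level perpetuity: PV = PMT / r = 26,750 / (0.107/4) = CHF 1,000,000.00.

CHF 1,000,000.00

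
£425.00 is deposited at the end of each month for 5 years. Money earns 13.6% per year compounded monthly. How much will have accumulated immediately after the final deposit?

This is an ordinary annuity: 60 deposits of £425.00 at the end of each month.
Periodic rate r = 0.136/12 per month; n is counted in months.
FV = PMT × [((1+r)^n − 1)/r] = 425 × [(1+r)^60 − 1] / r = £36,237.87

£36,237.87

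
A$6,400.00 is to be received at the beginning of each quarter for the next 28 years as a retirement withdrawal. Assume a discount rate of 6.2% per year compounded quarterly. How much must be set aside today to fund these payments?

A$344,421.42

This is an annuity due: 112 payments of A$6,400.00 at the beginning of each quarter.
Periodic rate r = 0.062/4 per quarter; n is counted in quarters.
PV = PMT × [(1 − (1+r)^−n)/r] × (1+r) = 6,400 × [1 − (1+r)^−112] / r × (1+r) = A$344,421.42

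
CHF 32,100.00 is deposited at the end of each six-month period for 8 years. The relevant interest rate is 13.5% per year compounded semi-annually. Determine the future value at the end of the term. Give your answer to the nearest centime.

This is an ordinary annuity: 16 deposits of CHF 32,100.00 at the end of each six-month period.
Periodic rate r = 0.135/2 per half-year; n is counted in half-years.
FV = PMT × [((1+r)^n − 1)/r] = 32,100 × [(1+r)^16 − 1] / r = CHF 876,789.13

CHF 876,789.13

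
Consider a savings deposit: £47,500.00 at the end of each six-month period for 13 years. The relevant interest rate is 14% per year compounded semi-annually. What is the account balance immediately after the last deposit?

£3,262,132.34

This is an ordinary annuity: 26 deposits of £47,500.00 at the end of each six-month period.
Periodic rate r = 0.14/2 per half-year; n is counted in half-years.
FV = PMT × [((1+r)^n − 1)/r] = 47,500 × [(1+r)^26 − 1] / r = £3,262,132.34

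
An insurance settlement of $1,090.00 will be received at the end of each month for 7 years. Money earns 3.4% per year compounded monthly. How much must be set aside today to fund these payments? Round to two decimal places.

This is an ordinary annuity: 84 payments of $1,090.00 at the end of each month.
Periodic rate r = 0.034/12 per month; n is counted in months.
PV = PMT × [(1 − (1+r)^−n)/r] = 1,090 × [1 − (1+r)^−84] / r = $81,377.61

$81,377.61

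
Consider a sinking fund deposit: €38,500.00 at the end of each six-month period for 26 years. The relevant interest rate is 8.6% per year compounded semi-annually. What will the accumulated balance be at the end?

€7,098,875.14

This is an ordinary annuity: 52 deposits of €38,500.00 at the end of each six-month period.
Periodic rate r = 0.086/2 per half-year; n is counted in half-years.
FV = PMT × [((1+r)^n − 1)/r] = 38,500 × [(1+r)^52 − 1] / r = €7,098,875.14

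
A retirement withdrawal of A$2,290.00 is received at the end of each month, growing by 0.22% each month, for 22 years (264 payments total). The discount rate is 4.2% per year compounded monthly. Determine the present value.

Periodic rate r = 0.042/12 per month; n is counted in months.
Growing ordinary annuity: PV = PMT₁ × [1 − ((1+g)/(1+r))^n] / (r − g) = 2,290 × [1 − ((1+0.0022)/(1+r))^264] / (r − 0.0022) = A$510,513.92.

A$510,513.92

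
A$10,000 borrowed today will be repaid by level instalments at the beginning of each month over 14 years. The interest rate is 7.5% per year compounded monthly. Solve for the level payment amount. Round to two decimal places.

Level annuity due; solve PV = PMT × [(1 − (1+r)^−n)/r] × (1+r) for PMT.
Periodic rate r = 0.075/12 per month; n is counted in months.
With n = 168: PMT = 10,000 / ([(1 − (1+r)^−n)/r] × (1+r)) = A$95.72

A$95.72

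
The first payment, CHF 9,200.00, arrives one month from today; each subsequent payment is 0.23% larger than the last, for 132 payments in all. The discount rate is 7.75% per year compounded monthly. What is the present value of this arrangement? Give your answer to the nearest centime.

CHF 931,500.98

Periodic rate r = 0.0775/12 per month; n is counted in months.
Growing ordinary annuity: PV = PMT₁ × [1 − ((1+g)/(1+r))^n] / (r − g) = 9,200 × [1 − ((1+0.0023)/(1+r))^132] / (r − 0.0023) = CHF 931,500.98.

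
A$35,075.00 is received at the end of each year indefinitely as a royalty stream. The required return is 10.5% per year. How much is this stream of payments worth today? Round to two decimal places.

Periodic rate r = 0.105 per year.
Level perpetuity: PV = PMT / r = 35,075 / (0.105) = A$334,047.62.

A$334,047.62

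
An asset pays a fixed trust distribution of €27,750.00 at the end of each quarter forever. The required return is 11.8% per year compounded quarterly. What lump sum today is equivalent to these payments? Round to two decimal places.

€940,677.97

Periodic rate r = 0.118/4 per quarter.
Level perpetuity: PV = PMT / r = 27,750 / (0.118/4) = €940,677.97.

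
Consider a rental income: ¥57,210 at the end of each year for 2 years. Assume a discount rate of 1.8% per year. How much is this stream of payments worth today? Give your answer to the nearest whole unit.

This is an ordinary annuity: 2 payments of ¥57,210 at the end of each year.
Periodic rate r = 0.018 per year.
PV = PMT × [(1 − (1+r)^−n)/r] = 57,210 × [1 − (1+r)^−2] / r = ¥111,403

¥111,403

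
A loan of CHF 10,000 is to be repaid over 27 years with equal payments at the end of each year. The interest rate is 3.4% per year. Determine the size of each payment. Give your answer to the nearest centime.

Level ordinary annuity; solve PV = PMT × [(1 − (1+r)^−n)/r] for PMT.
Periodic rate r = 0.034 per year.
With n = 27: PMT = 10,000 / ([(1 − (1+r)^−n)/r]) = CHF 571.87

CHF 571.87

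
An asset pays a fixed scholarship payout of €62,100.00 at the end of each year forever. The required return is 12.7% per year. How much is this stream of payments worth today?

€488,976.38

Periodic rate r = 0.127 per year.
Level perpetuity: PV = PMT / r = 62,100 / (0.127) = €488,976.38.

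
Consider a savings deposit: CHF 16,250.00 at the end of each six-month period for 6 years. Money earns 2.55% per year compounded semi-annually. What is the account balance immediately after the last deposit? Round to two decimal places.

This is an ordinary annuity: 12 deposits of CHF 16,250.00 at the end of each six-month period.
Periodic rate r = 0.0255/2 per half-year; n is counted in half-years.
FV = PMT × [((1+r)^n − 1)/r] = 16,250 × [(1+r)^12 − 1] / r = CHF 209,272.55

CHF 209,272.55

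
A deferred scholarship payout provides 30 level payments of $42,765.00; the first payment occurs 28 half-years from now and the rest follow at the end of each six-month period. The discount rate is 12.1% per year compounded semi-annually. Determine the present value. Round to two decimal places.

$119,881.27

Ordinary annuity of 30 payments, first payment at period 28.
Periodic rate r = 0.121/2 per half-year; n is counted in half-years.
The ordinary-annuity PV formula values the stream one period before the first payment (period 27); discount that back 27 periods:
PV₀ = 42,765 × [1 − (1+r)^−30] / r × (1+r)^−27 = $119,881.27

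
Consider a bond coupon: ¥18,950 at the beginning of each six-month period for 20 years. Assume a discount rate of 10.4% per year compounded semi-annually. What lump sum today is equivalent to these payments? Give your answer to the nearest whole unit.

¥332,908

This is an annuity due: 40 payments of ¥18,950 at the beginning of each six-month period.
Periodic rate r = 0.104/2 per half-year; n is counted in half-years.
PV = PMT × [(1 − (1+r)^−n)/r] × (1+r) = 18,950 × [1 − (1+r)^−40] / r × (1+r) = ¥332,908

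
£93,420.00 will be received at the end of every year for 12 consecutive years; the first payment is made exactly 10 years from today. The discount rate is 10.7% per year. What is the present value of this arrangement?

Ordinary annuity of 12 payments, first payment at period 10.
Periodic rate r = 0.107 per year.
The ordinary-annuity PV formula values the stream one period before the first payment (period 9); discount that back 9 periods:
PV₀ = 93,420 × [1 − (1+r)^−12] / r × (1+r)^−9 = £246,459.97

£246,459.97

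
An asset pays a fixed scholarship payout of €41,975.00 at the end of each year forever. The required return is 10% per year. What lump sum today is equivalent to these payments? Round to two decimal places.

Periodic rate r = 0.1 per year.
Level perpetuity: PV = PMT / r = 41,975 / (0.1) = €419,750.00.

€419,750.00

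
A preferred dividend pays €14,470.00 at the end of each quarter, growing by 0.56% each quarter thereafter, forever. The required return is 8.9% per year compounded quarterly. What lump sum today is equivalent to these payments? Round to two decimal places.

€869,069.07

Periodic rate r = 0.089/4 per quarter.
Growing perpetuity (Gordon): PV = PMT₁ / (r − g) = 14,470 / (r − 0.0056) = €869,069.07.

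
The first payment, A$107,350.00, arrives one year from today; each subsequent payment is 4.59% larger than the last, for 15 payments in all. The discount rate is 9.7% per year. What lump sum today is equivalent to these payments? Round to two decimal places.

A$1,073,632.05

Periodic rate r = 0.097 per year.
Growing ordinary annuity: PV = PMT₁ × [1 − ((1+g)/(1+r))^n] / (r − g) = 107,350 × [1 − ((1+0.0459)/(1+r))^15] / (r − 0.0459) = A$1,073,632.05.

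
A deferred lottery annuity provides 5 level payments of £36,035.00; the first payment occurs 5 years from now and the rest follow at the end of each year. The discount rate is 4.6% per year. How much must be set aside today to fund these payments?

£131,780.38

Ordinary annuity of 5 payments, first payment at period 5.
Periodic rate r = 0.046 per year.
The ordinary-annuity PV formula values the stream one period before the first payment (period 4); discount that back 4 periods:
PV₀ = 36,035 × [1 − (1+r)^−5] / r × (1+r)^−4 = £131,780.38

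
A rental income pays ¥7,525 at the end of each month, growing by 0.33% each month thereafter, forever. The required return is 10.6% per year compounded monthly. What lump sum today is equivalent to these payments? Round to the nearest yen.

¥1,359,940

Periodic rate r = 0.106/12 per month.
Growing perpetuity (Gordon): PV = PMT₁ / (r − g) = 7,525 / (r − 0.0033) = ¥1,359,940.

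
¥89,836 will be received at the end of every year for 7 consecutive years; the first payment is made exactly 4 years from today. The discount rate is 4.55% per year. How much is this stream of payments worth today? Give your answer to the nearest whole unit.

¥462,379

Ordinary annuity of 7 payments, first payment at period 4.
Periodic rate r = 0.0455 per year.
The ordinary-annuity PV formula values the stream one period before the first payment (period 3); discount that back 3 periods:
PV₀ = 89,836 × [1 − (1+r)^−7] / r × (1+r)^−3 = ¥462,379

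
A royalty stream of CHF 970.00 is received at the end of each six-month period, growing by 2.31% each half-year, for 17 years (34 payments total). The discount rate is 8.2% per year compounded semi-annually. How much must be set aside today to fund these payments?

Periodic rate r = 0.082/2 per half-year; n is counted in half-years.
Growing ordinary annuity: PV = PMT₁ × [1 − ((1+g)/(1+r))^n] / (r − g) = 970 × [1 − ((1+0.0231)/(1+r))^34] / (r − 0.0231) = CHF 24,142.41.

CHF 24,142.41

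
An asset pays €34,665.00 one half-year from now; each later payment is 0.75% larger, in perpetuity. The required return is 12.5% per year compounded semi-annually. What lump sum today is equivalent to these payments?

Periodic rate r = 0.125/2 per half-year.
Growing perpetuity (Gordon): PV = PMT₁ / (r − g) = 34,665 / (r − 0.0075) = €630,272.73.

€630,272.73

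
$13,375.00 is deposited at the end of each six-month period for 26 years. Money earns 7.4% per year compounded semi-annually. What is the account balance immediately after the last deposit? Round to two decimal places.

This is an ordinary annuity: 52 deposits of $13,375.00 at the end of each six-month period.
Periodic rate r = 0.074/2 per half-year; n is counted in half-years.
FV = PMT × [((1+r)^n − 1)/r] = 13,375 × [(1+r)^52 − 1] / r = $2,029,556.58

$2,029,556.58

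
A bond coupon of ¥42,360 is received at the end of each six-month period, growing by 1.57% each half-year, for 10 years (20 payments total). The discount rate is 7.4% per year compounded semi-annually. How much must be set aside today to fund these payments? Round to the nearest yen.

Periodic rate r = 0.074/2 per half-year; n is counted in half-years.
Growing ordinary annuity: PV = PMT₁ × [1 − ((1+g)/(1+r))^n] / (r − g) = 42,360 × [1 − ((1+0.0157)/(1+r))^20] / (r − 0.0157) = ¥675,595.

¥675,595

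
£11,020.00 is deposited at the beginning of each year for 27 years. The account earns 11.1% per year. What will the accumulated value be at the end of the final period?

£1,781,400.73

This is an annuity due: 27 deposits of £11,020.00 at the beginning of each year.
Periodic rate r = 0.111 per year.
FV = PMT × [((1+r)^n − 1)/r] × (1+r) = 11,020 × [(1+r)^27 − 1] / r × (1+r) = £1,781,400.73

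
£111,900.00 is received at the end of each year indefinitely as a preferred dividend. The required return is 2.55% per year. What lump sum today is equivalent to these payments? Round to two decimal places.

£4,388,235.29

Periodic rate r = 0.0255 per year.
Level perpetuity: PV = PMT / r = 111,900 / (0.0255) = £4,388,235.29.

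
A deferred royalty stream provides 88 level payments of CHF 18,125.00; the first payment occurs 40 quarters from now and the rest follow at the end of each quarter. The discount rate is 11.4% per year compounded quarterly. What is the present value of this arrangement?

CHF 194,626.03

Ordinary annuity of 88 payments, first payment at period 40.
Periodic rate r = 0.114/4 per quarter; n is counted in quarters.
The ordinary-annuity PV formula values the stream one period before the first payment (period 39); discount that back 39 periods:
PV₀ = 18,125 × [1 − (1+r)^−88] / r × (1+r)^−39 = CHF 194,626.03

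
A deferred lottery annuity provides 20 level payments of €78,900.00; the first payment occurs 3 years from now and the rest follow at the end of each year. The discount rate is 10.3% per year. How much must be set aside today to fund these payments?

€541,005.30

Ordinary annuity of 20 payments, first payment at period 3.
Periodic rate r = 0.103 per year.
The ordinary-annuity PV formula values the stream one period before the first payment (period 2); discount that back 2 periods:
PV₀ = 78,900 × [1 − (1+r)^−20] / r × (1+r)^−2 = €541,005.30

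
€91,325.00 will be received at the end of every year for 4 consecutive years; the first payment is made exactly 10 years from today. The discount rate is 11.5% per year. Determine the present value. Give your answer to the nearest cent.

Ordinary annuity of 4 payments, first payment at period 10.
Periodic rate r = 0.115 per year.
The ordinary-annuity PV formula values the stream one period before the first payment (period 9); discount that back 9 periods:
PV₀ = 91,325 × [1 − (1+r)^−4] / r × (1+r)^−9 = €105,244.55

€105,244.55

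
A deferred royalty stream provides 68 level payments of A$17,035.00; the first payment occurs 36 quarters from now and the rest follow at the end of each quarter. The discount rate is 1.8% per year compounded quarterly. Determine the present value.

A$851,167.98

Ordinary annuity of 68 payments, first payment at period 36.
Periodic rate r = 0.018/4 per quarter; n is counted in quarters.
The ordinary-annuity PV formula values the stream one period before the first payment (period 35); discount that back 35 periods:
PV₀ = 17,035 × [1 − (1+r)^−68] / r × (1+r)^−35 = A$851,167.98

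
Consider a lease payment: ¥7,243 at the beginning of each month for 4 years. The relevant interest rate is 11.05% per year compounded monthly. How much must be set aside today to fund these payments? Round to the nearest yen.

This is an annuity due: 48 payments of ¥7,243 at the beginning of each month.
Periodic rate r = 0.1105/12 per month; n is counted in months.
PV = PMT × [(1 − (1+r)^−n)/r] × (1+r) = 7,243 × [1 − (1+r)^−48] / r × (1+r) = ¥282,557

¥282,557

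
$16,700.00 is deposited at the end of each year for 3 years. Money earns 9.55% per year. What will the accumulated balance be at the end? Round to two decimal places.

$55,036.86

This is an ordinary annuity: 3 deposits of $16,700.00 at the end of each year.
Periodic rate r = 0.0955 per year.
FV = PMT × [((1+r)^n − 1)/r] = 16,700 × [(1+r)^3 − 1] / r = $55,036.86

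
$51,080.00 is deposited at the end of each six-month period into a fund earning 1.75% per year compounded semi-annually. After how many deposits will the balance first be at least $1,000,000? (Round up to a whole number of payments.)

19 payments

Periodic rate r = 0.0175/2 per half-year; n is counted in half-years.
Ordinary annuity FV: 1,000,000 = 51,080 × [((1+r)^n − 1)/r].
(1+r)^n = 1 + 1,000,000 × r / 51,080, so n = ln(1 + 1,000,000·r/51,080) / ln(1+r) = 18.15.
Round up to a whole number of payments: n = 19.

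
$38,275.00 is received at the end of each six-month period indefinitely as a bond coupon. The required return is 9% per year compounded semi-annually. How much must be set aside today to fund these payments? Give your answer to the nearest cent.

$850,555.56

Periodic rate r = 0.09/2 per half-year.
Level perpetuity: PV = PMT / r = 38,275 / (0.09/2) = $850,555.56.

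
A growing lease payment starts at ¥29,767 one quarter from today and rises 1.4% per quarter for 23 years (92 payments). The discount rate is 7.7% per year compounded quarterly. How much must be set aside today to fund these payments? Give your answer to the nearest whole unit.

Periodic rate r = 0.077/4 per quarter; n is counted in quarters.
Growing ordinary annuity: PV = PMT₁ × [1 − ((1+g)/(1+r))^n] / (r − g) = 29,767 × [1 − ((1+0.014)/(1+r))^92] / (r − 0.014) = ¥2,144,237.

¥2,144,237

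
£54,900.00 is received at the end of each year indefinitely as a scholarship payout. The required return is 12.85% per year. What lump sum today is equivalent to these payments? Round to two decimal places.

Periodic rate r = 0.1285 per year.
Level perpetuity: PV = PMT / r = 54,900 / (0.1285) = £427,237.35.

£427,237.35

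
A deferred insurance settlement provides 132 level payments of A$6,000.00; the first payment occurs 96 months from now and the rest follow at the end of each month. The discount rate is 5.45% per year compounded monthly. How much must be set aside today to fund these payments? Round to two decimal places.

Ordinary annuity of 132 payments, first payment at period 96.
Periodic rate r = 0.0545/12 per month; n is counted in months.
The ordinary-annuity PV formula values the stream one period before the first payment (period 95); discount that back 95 periods:
PV₀ = 6,000 × [1 − (1+r)^−132] / r × (1+r)^−95 = A$386,682.92

A$386,682.92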